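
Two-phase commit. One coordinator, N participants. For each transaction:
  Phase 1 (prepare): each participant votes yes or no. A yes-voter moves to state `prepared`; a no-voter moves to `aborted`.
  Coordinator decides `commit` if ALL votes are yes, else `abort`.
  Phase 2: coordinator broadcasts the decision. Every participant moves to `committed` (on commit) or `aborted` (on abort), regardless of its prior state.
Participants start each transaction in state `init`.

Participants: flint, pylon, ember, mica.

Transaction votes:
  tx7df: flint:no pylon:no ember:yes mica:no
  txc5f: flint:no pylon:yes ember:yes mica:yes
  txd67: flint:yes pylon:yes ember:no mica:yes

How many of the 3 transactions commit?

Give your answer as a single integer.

tx7df: no from flint, pylon, mica -> abort (commits=0)
txc5f: no from flint -> abort (commits=0)
txd67: no from ember -> abort (commits=0)

Answer: 0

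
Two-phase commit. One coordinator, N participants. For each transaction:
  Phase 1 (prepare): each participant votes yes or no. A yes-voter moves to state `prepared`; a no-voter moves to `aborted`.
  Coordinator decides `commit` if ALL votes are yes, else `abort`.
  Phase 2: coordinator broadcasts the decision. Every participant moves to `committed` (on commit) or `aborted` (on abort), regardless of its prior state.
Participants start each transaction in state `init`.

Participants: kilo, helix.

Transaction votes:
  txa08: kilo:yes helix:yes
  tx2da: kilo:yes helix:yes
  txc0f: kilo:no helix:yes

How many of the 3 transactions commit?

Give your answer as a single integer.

txa08: all yes -> commit (commits=1)
tx2da: all yes -> commit (commits=2)
txc0f: no from kilo -> abort (commits=2)

Answer: 2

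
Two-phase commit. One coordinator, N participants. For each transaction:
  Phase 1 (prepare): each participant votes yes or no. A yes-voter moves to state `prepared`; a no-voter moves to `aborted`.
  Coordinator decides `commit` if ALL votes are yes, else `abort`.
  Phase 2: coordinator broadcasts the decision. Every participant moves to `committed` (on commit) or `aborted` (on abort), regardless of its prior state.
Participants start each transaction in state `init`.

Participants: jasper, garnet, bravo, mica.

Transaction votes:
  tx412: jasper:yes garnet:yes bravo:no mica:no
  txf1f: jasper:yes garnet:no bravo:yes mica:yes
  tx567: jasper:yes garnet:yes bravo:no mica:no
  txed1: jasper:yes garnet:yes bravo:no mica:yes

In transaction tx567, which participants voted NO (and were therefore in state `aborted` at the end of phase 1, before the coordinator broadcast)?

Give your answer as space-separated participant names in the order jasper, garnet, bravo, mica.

Answer: bravo mica

Derivation:
Txn tx567 phase 1: jasper yes -> prepared; garnet yes -> prepared; bravo no -> aborted; mica no -> aborted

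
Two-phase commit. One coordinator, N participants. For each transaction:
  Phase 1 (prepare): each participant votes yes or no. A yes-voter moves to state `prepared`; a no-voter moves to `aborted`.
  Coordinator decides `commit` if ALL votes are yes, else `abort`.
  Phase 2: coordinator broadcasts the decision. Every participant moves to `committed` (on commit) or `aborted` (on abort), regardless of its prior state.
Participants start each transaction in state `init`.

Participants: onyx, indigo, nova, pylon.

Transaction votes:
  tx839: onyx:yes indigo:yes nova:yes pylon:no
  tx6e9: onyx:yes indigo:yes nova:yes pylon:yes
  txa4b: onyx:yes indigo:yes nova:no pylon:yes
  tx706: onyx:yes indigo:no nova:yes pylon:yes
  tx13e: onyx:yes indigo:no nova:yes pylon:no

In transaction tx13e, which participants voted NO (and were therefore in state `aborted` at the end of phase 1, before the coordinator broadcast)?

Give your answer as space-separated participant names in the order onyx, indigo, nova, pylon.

Answer: indigo pylon

Derivation:
Txn tx13e phase 1: onyx yes -> prepared; indigo no -> aborted; nova yes -> prepared; pylon no -> aborted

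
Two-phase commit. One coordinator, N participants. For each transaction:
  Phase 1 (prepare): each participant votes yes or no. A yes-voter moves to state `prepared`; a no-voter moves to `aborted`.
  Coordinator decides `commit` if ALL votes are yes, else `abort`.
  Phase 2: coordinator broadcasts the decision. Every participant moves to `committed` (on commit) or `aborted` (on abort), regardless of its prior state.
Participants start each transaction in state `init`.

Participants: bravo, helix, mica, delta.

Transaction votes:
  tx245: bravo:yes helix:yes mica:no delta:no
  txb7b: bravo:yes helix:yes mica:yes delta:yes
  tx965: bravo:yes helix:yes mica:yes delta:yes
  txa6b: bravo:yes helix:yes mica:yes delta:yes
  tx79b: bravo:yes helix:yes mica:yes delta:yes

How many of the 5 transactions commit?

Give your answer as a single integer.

Answer: 4

Derivation:
tx245: no from mica, delta -> abort (commits=0)
txb7b: all yes -> commit (commits=1)
tx965: all yes -> commit (commits=2)
txa6b: all yes -> commit (commits=3)
tx79b: all yes -> commit (commits=4)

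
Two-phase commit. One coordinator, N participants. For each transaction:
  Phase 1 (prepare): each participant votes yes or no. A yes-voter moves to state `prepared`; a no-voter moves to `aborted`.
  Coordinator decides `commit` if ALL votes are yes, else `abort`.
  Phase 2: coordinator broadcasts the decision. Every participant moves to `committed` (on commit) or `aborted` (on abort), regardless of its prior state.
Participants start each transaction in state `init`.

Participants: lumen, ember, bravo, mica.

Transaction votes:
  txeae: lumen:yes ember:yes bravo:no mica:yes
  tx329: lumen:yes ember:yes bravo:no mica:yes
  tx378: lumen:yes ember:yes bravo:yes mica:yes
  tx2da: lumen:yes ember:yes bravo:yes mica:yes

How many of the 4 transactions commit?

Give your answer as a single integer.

Answer: 2

Derivation:
txeae: no from bravo -> abort (commits=0)
tx329: no from bravo -> abort (commits=0)
tx378: all yes -> commit (commits=1)
tx2da: all yes -> commit (commits=2)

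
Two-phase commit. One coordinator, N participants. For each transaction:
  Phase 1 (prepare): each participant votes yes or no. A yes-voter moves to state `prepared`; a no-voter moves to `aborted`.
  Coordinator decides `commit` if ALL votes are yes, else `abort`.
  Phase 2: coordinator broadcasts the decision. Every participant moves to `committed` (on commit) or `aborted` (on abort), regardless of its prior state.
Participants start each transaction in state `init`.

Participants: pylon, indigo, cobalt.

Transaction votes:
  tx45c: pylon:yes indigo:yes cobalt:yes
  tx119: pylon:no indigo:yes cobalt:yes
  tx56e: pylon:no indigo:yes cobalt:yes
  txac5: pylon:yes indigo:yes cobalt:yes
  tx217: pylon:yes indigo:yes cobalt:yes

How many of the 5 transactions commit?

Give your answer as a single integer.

Answer: 3

Derivation:
tx45c: all yes -> commit (commits=1)
tx119: no from pylon -> abort (commits=1)
tx56e: no from pylon -> abort (commits=1)
txac5: all yes -> commit (commits=2)
tx217: all yes -> commit (commits=3)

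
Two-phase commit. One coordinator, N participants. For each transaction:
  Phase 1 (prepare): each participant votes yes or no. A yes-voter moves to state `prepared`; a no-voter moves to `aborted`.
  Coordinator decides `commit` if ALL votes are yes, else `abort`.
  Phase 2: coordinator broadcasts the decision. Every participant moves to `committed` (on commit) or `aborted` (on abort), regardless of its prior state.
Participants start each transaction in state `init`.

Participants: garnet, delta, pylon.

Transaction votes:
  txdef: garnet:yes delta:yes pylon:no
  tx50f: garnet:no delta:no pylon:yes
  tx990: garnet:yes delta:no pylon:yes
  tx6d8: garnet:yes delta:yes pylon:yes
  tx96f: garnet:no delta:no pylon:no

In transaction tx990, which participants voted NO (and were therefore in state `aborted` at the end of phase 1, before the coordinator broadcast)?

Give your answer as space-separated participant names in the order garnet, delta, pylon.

Txn tx990 phase 1: garnet yes -> prepared; delta no -> aborted; pylon yes -> prepared

Answer: delta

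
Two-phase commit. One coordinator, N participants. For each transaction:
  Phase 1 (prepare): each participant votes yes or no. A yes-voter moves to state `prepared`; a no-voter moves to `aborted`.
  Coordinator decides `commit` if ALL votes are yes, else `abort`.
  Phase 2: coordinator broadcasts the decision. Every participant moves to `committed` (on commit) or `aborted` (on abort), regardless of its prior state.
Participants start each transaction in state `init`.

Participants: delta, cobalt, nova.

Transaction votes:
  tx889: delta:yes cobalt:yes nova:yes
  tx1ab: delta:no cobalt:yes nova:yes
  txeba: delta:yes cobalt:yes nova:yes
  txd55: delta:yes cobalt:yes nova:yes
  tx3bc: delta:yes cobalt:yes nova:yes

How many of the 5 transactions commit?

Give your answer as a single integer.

tx889: all yes -> commit (commits=1)
tx1ab: no from delta -> abort (commits=1)
txeba: all yes -> commit (commits=2)
txd55: all yes -> commit (commits=3)
tx3bc: all yes -> commit (commits=4)

Answer: 4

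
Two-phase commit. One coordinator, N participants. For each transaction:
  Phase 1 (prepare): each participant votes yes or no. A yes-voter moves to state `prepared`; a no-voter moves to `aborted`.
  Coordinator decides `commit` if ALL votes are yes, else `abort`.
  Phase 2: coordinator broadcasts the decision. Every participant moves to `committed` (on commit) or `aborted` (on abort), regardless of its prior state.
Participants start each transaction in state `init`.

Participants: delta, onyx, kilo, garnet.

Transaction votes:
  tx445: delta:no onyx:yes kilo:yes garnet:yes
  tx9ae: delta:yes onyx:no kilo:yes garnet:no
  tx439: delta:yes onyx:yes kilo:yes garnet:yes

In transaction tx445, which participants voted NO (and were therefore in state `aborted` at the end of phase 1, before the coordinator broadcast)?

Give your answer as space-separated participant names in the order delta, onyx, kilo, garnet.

Answer: delta

Derivation:
Txn tx445 phase 1: delta no -> aborted; onyx yes -> prepared; kilo yes -> prepared; garnet yes -> prepared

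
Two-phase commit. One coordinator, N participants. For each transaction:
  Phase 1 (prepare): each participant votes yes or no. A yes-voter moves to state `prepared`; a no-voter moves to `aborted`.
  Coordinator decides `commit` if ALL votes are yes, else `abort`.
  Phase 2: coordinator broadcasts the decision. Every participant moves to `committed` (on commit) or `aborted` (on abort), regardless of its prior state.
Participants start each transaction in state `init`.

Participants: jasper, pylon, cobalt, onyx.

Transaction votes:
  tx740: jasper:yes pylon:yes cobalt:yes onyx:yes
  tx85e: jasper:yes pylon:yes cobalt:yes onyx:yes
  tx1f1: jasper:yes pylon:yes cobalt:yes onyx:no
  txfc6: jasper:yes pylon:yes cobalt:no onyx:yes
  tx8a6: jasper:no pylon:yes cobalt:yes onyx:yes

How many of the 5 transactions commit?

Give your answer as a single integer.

tx740: all yes -> commit (commits=1)
tx85e: all yes -> commit (commits=2)
tx1f1: no from onyx -> abort (commits=2)
txfc6: no from cobalt -> abort (commits=2)
tx8a6: no from jasper -> abort (commits=2)

Answer: 2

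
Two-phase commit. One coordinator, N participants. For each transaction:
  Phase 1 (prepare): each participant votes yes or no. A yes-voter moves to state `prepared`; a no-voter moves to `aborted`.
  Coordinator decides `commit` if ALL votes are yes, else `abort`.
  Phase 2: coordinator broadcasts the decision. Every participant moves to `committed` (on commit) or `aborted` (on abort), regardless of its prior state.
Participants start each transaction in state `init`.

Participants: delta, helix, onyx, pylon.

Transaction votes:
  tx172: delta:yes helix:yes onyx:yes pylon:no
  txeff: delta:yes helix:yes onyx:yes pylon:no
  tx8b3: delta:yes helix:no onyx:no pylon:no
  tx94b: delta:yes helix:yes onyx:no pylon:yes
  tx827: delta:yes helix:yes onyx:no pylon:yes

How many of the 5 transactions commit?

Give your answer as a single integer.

tx172: no from pylon -> abort (commits=0)
txeff: no from pylon -> abort (commits=0)
tx8b3: no from helix, onyx, pylon -> abort (commits=0)
tx94b: no from onyx -> abort (commits=0)
tx827: no from onyx -> abort (commits=0)

Answer: 0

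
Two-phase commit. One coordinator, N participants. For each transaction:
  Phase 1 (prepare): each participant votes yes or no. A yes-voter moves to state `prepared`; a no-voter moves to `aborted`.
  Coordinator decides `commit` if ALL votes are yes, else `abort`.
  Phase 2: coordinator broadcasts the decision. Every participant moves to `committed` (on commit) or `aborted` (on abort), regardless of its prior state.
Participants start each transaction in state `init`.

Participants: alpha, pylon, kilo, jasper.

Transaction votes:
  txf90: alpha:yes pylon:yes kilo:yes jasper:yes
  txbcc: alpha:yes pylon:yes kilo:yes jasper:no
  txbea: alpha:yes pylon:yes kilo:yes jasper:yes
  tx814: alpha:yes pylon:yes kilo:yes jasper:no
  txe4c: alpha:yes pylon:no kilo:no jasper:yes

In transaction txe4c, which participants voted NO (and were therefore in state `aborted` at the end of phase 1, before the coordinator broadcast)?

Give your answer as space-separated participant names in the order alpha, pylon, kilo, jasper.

Answer: pylon kilo

Derivation:
Txn txe4c phase 1: alpha yes -> prepared; pylon no -> aborted; kilo no -> aborted; jasper yes -> prepared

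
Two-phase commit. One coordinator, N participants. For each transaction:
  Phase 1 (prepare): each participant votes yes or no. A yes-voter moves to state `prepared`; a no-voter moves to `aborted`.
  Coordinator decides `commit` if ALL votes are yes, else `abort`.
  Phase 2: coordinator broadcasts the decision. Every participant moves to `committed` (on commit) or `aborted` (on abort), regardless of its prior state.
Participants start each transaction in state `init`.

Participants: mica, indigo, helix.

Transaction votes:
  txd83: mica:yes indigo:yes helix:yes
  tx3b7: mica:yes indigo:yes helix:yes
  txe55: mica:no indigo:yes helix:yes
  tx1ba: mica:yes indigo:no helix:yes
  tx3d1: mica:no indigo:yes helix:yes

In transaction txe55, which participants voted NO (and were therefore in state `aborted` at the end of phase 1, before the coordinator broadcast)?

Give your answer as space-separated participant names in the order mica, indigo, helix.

Txn txe55 phase 1: mica no -> aborted; indigo yes -> prepared; helix yes -> prepared

Answer: mica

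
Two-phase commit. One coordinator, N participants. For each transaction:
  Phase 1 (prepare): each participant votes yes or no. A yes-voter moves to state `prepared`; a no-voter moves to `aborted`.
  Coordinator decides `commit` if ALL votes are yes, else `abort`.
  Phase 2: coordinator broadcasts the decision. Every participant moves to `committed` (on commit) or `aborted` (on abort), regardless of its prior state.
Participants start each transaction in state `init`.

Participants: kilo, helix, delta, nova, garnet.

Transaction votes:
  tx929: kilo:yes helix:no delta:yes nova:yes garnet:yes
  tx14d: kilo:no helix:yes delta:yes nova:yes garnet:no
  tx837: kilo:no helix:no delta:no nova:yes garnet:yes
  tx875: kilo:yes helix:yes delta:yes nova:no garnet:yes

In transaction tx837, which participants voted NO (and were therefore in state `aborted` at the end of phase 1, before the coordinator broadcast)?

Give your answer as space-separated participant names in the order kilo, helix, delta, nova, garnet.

Answer: kilo helix delta

Derivation:
Txn tx837 phase 1: kilo no -> aborted; helix no -> aborted; delta no -> aborted; nova yes -> prepared; garnet yes -> prepared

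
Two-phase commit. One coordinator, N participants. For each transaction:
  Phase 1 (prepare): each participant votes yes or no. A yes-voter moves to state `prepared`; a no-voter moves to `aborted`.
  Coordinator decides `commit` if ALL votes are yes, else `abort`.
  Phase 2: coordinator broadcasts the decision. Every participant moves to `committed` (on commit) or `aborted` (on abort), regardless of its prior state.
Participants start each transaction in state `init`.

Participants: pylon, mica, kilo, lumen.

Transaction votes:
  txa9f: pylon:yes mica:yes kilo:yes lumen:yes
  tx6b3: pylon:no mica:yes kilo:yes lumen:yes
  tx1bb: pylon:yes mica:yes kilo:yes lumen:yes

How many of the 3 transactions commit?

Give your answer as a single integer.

Answer: 2

Derivation:
txa9f: all yes -> commit (commits=1)
tx6b3: no from pylon -> abort (commits=1)
tx1bb: all yes -> commit (commits=2)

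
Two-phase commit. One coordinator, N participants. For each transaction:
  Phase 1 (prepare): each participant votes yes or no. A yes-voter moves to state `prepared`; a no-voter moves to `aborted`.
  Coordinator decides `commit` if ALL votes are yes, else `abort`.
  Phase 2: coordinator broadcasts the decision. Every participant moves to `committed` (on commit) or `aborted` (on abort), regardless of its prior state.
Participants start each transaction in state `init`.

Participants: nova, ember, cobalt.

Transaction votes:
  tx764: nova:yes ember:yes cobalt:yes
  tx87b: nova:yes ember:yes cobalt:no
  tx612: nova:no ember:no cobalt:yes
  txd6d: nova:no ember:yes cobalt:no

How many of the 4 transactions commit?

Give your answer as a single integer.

tx764: all yes -> commit (commits=1)
tx87b: no from cobalt -> abort (commits=1)
tx612: no from nova, ember -> abort (commits=1)
txd6d: no from nova, cobalt -> abort (commits=1)

Answer: 1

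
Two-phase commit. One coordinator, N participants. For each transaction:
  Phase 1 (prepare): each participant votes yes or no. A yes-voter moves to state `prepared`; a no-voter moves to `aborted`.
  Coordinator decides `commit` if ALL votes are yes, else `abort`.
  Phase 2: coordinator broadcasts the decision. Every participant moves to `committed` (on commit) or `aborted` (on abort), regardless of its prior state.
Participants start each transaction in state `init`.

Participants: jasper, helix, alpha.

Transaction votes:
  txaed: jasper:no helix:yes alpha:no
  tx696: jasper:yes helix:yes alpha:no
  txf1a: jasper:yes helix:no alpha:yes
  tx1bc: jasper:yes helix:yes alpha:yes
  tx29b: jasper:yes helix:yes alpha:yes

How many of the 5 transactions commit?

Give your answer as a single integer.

Answer: 2

Derivation:
txaed: no from jasper, alpha -> abort (commits=0)
tx696: no from alpha -> abort (commits=0)
txf1a: no from helix -> abort (commits=0)
tx1bc: all yes -> commit (commits=1)
tx29b: all yes -> commit (commits=2)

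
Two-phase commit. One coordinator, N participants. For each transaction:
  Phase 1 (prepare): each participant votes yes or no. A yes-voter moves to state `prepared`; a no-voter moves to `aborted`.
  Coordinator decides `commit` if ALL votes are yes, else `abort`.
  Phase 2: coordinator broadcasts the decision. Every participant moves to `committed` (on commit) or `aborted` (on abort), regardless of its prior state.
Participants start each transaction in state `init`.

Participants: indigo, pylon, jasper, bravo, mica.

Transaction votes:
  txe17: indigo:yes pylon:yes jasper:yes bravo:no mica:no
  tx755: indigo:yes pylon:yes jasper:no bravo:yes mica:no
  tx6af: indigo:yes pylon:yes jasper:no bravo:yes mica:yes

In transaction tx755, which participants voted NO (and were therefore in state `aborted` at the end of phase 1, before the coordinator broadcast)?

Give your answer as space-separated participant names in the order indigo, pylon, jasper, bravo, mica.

Answer: jasper mica

Derivation:
Txn tx755 phase 1: indigo yes -> prepared; pylon yes -> prepared; jasper no -> aborted; bravo yes -> prepared; mica no -> aborted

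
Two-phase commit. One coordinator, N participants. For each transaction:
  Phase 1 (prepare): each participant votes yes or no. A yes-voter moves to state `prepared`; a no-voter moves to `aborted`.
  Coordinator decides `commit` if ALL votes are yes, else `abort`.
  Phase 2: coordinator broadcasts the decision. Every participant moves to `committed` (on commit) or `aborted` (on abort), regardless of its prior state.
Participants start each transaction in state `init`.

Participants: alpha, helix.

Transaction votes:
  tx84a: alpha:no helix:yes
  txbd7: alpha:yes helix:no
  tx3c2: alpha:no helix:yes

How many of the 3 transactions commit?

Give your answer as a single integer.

Answer: 0

Derivation:
tx84a: no from alpha -> abort (commits=0)
txbd7: no from helix -> abort (commits=0)
tx3c2: no from alpha -> abort (commits=0)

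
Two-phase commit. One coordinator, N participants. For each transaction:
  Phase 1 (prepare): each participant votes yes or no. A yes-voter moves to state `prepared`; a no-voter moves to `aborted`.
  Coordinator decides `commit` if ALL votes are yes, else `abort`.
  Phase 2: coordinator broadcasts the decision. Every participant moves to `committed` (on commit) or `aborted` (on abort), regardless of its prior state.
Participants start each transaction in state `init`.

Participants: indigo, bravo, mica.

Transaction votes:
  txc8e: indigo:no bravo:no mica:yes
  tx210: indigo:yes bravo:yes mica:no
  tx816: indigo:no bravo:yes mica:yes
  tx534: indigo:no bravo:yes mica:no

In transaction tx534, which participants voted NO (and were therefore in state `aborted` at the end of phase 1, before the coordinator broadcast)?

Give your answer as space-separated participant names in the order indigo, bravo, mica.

Answer: indigo mica

Derivation:
Txn tx534 phase 1: indigo no -> aborted; bravo yes -> prepared; mica no -> aborted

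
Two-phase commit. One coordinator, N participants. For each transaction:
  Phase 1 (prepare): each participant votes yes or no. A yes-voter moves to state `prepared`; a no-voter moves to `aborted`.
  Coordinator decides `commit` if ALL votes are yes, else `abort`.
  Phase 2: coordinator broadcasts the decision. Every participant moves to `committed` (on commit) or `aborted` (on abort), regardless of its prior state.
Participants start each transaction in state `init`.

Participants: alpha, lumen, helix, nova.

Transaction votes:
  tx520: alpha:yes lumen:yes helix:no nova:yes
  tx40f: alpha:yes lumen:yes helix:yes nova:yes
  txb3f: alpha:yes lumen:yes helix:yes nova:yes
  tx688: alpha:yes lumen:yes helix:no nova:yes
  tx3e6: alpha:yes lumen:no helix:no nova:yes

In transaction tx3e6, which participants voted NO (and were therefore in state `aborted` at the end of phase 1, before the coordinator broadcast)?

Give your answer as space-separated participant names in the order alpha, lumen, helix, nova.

Answer: lumen helix

Derivation:
Txn tx3e6 phase 1: alpha yes -> prepared; lumen no -> aborted; helix no -> aborted; nova yes -> prepared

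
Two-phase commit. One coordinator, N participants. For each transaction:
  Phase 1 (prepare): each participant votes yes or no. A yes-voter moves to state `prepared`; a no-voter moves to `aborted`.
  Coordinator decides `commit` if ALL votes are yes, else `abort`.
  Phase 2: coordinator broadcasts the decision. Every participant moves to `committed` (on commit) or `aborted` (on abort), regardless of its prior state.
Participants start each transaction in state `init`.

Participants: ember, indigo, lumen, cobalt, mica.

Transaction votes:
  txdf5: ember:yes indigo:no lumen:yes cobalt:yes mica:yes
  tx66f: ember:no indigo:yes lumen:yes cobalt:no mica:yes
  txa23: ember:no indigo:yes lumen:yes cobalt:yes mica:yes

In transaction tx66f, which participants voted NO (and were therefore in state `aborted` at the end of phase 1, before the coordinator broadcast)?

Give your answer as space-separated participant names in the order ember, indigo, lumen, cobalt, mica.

Txn tx66f phase 1: ember no -> aborted; indigo yes -> prepared; lumen yes -> prepared; cobalt no -> aborted; mica yes -> prepared

Answer: ember cobalt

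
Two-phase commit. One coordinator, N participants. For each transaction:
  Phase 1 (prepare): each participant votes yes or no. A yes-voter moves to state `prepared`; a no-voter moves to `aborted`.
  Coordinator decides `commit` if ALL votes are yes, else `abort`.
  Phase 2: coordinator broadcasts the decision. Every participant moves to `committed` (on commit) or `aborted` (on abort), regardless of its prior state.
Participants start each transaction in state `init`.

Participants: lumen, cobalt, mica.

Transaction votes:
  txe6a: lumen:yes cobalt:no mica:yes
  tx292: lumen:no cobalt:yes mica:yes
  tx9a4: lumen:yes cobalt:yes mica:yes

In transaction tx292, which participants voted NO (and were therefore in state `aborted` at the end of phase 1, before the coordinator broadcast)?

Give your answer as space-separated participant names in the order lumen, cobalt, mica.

Txn tx292 phase 1: lumen no -> aborted; cobalt yes -> prepared; mica yes -> prepared

Answer: lumen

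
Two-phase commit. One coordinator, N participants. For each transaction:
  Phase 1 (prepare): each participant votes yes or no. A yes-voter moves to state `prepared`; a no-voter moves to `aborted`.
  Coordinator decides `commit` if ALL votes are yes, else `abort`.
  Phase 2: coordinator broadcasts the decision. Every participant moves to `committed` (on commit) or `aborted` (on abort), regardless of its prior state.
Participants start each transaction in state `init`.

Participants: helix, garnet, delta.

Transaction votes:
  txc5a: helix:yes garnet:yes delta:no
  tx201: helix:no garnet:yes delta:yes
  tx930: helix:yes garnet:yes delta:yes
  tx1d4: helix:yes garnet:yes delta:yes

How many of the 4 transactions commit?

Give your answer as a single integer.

txc5a: no from delta -> abort (commits=0)
tx201: no from helix -> abort (commits=0)
tx930: all yes -> commit (commits=1)
tx1d4: all yes -> commit (commits=2)

Answer: 2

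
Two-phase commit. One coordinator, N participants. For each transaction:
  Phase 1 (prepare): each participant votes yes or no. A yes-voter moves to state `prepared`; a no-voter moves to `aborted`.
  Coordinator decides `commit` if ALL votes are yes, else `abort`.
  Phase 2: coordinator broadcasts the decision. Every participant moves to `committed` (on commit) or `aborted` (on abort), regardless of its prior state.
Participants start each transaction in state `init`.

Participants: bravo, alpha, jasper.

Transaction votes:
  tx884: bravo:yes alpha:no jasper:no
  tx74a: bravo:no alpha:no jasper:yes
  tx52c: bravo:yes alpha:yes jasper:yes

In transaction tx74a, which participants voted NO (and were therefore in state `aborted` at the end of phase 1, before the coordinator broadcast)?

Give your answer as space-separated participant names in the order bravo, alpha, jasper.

Txn tx74a phase 1: bravo no -> aborted; alpha no -> aborted; jasper yes -> prepared

Answer: bravo alpha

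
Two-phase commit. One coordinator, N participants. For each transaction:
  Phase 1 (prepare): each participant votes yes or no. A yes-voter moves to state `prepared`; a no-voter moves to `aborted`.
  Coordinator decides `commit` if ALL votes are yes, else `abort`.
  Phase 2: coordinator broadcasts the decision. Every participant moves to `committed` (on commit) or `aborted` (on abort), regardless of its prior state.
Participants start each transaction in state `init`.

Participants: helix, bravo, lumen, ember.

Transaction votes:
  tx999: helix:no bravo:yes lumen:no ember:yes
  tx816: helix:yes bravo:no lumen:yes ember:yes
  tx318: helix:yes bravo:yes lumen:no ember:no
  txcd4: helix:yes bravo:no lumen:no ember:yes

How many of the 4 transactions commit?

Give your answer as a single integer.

Answer: 0

Derivation:
tx999: no from helix, lumen -> abort (commits=0)
tx816: no from bravo -> abort (commits=0)
tx318: no from lumen, ember -> abort (commits=0)
txcd4: no from bravo, lumen -> abort (commits=0)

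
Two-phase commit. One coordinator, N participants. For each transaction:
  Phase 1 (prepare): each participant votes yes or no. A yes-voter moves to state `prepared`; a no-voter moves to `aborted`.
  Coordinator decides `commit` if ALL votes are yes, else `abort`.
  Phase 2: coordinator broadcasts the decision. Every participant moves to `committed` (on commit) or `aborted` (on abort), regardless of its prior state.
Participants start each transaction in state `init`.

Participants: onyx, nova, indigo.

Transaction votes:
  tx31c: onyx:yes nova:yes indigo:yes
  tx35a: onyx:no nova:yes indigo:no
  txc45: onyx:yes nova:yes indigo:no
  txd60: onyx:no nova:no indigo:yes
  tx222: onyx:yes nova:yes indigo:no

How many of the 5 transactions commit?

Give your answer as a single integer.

Answer: 1

Derivation:
tx31c: all yes -> commit (commits=1)
tx35a: no from onyx, indigo -> abort (commits=1)
txc45: no from indigo -> abort (commits=1)
txd60: no from onyx, nova -> abort (commits=1)
tx222: no from indigo -> abort (commits=1)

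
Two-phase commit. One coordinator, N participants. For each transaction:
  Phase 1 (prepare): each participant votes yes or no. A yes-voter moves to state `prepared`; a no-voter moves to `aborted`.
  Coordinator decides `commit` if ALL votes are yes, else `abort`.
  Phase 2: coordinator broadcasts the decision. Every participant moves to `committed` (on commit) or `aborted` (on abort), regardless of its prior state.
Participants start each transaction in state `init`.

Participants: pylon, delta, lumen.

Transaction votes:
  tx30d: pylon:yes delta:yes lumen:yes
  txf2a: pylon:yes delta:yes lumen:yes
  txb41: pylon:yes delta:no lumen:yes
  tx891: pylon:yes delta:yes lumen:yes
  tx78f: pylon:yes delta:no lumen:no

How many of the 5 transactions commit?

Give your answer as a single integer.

tx30d: all yes -> commit (commits=1)
txf2a: all yes -> commit (commits=2)
txb41: no from delta -> abort (commits=2)
tx891: all yes -> commit (commits=3)
tx78f: no from delta, lumen -> abort (commits=3)

Answer: 3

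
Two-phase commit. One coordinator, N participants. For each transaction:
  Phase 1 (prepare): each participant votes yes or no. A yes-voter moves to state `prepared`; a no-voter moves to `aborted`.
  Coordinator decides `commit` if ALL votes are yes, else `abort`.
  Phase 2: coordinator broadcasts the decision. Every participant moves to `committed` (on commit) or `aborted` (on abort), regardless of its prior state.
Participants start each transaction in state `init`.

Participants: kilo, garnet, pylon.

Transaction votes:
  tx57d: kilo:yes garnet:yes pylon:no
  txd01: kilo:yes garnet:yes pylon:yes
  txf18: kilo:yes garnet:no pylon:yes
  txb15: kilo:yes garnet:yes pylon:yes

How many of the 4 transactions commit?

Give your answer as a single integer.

Answer: 2

Derivation:
tx57d: no from pylon -> abort (commits=0)
txd01: all yes -> commit (commits=1)
txf18: no from garnet -> abort (commits=1)
txb15: all yes -> commit (commits=2)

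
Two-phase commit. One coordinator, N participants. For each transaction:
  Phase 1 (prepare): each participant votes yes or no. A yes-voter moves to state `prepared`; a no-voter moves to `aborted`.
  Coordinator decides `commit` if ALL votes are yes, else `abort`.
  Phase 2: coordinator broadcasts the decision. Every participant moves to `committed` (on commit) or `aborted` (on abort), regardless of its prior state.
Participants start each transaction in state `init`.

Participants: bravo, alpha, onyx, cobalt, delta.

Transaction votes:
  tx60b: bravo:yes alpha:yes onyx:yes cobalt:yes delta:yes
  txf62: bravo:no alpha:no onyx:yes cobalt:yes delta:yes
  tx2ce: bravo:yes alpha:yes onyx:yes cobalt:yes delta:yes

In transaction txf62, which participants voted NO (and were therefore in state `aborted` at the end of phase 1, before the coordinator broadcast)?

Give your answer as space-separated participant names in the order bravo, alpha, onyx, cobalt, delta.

Answer: bravo alpha

Derivation:
Txn txf62 phase 1: bravo no -> aborted; alpha no -> aborted; onyx yes -> prepared; cobalt yes -> prepared; delta yes -> prepared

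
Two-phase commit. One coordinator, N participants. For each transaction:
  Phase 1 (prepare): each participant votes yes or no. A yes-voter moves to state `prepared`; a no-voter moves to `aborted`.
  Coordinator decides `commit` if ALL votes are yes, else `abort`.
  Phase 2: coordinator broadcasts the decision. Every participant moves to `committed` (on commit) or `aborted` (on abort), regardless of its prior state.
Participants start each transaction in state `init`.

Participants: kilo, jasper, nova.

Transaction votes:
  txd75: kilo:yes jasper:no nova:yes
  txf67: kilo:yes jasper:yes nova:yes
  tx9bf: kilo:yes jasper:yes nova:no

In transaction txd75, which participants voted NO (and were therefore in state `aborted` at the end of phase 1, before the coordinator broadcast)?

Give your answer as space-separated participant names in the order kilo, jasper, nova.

Answer: jasper

Derivation:
Txn txd75 phase 1: kilo yes -> prepared; jasper no -> aborted; nova yes -> prepared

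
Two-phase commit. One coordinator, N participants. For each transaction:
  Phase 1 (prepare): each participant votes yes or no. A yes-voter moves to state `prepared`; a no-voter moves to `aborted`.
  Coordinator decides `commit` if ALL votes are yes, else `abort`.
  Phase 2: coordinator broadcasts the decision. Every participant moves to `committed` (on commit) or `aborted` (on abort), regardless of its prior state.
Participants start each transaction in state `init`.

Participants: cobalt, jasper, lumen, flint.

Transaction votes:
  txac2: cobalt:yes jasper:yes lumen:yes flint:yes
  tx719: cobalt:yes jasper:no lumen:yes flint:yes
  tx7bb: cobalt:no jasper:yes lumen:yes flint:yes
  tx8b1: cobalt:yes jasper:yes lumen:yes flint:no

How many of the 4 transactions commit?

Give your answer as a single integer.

txac2: all yes -> commit (commits=1)
tx719: no from jasper -> abort (commits=1)
tx7bb: no from cobalt -> abort (commits=1)
tx8b1: no from flint -> abort (commits=1)

Answer: 1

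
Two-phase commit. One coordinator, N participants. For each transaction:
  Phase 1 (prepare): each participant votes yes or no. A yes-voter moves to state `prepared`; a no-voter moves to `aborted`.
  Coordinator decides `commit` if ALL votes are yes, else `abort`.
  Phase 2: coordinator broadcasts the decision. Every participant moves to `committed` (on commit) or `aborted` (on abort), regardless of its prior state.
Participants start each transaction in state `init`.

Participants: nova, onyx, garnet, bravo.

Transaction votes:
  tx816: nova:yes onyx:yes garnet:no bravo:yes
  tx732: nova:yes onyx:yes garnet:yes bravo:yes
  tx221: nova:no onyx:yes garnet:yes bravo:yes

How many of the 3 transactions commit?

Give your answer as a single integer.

Answer: 1

Derivation:
tx816: no from garnet -> abort (commits=0)
tx732: all yes -> commit (commits=1)
tx221: no from nova -> abort (commits=1)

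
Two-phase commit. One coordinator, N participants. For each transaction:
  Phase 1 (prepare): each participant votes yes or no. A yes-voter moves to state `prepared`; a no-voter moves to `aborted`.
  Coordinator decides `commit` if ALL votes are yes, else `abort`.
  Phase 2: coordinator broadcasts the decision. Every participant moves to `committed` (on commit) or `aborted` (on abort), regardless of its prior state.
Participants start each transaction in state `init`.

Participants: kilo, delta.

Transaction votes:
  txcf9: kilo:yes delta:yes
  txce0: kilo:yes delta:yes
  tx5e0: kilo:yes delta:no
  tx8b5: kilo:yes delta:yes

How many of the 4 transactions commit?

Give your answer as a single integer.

txcf9: all yes -> commit (commits=1)
txce0: all yes -> commit (commits=2)
tx5e0: no from delta -> abort (commits=2)
tx8b5: all yes -> commit (commits=3)

Answer: 3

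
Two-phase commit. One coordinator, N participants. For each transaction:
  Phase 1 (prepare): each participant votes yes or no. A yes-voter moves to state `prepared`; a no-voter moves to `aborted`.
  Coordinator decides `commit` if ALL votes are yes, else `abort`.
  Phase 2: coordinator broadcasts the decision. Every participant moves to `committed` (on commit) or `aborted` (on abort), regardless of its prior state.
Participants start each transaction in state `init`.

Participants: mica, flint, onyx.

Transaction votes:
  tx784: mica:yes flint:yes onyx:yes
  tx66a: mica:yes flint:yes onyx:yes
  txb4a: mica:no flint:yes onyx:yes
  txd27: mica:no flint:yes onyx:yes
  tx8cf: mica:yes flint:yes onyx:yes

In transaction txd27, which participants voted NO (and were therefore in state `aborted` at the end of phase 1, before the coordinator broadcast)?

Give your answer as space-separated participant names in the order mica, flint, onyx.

Txn txd27 phase 1: mica no -> aborted; flint yes -> prepared; onyx yes -> prepared

Answer: mica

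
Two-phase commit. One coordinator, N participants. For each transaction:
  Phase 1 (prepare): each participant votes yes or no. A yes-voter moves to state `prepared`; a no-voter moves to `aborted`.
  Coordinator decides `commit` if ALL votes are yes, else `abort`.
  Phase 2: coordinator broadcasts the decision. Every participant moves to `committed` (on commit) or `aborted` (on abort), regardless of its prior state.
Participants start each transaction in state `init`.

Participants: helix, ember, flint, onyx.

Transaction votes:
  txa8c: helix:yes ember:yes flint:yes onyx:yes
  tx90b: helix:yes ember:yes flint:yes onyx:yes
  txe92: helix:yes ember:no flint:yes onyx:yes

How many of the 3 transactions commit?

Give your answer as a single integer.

txa8c: all yes -> commit (commits=1)
tx90b: all yes -> commit (commits=2)
txe92: no from ember -> abort (commits=2)

Answer: 2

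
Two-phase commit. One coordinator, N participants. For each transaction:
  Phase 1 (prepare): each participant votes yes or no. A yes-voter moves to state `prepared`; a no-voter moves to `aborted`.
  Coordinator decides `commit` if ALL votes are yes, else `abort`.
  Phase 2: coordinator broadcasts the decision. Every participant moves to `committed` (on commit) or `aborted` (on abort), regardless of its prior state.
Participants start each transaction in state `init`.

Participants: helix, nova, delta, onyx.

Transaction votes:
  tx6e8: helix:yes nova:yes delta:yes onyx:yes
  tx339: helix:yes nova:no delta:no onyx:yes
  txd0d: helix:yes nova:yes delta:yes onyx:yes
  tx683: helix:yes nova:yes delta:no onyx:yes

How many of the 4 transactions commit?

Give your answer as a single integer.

Answer: 2

Derivation:
tx6e8: all yes -> commit (commits=1)
tx339: no from nova, delta -> abort (commits=1)
txd0d: all yes -> commit (commits=2)
tx683: no from delta -> abort (commits=2)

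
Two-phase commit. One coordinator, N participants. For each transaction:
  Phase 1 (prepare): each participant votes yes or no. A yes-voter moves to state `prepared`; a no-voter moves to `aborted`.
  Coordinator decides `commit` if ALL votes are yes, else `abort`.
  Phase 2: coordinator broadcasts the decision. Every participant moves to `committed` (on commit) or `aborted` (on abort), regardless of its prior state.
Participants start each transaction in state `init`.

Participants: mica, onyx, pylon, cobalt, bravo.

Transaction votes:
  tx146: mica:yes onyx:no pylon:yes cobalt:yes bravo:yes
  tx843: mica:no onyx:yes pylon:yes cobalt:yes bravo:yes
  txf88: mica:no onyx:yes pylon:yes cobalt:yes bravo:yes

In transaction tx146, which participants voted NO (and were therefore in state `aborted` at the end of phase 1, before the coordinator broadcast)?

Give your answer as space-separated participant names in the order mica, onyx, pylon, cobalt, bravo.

Txn tx146 phase 1: mica yes -> prepared; onyx no -> aborted; pylon yes -> prepared; cobalt yes -> prepared; bravo yes -> prepared

Answer: onyx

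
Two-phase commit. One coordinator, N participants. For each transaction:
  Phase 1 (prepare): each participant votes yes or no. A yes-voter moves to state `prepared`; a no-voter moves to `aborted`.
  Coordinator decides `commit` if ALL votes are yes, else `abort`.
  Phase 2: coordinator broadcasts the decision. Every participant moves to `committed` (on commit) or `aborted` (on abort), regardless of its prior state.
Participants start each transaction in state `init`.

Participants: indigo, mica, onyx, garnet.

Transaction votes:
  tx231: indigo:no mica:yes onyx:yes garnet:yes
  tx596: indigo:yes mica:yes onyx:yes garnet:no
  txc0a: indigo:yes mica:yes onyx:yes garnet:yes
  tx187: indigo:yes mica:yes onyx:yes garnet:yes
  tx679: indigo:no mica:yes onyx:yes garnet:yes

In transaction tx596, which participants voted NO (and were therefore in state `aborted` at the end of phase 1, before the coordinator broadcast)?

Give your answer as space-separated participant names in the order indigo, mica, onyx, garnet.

Answer: garnet

Derivation:
Txn tx596 phase 1: indigo yes -> prepared; mica yes -> prepared; onyx yes -> prepared; garnet no -> aborted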